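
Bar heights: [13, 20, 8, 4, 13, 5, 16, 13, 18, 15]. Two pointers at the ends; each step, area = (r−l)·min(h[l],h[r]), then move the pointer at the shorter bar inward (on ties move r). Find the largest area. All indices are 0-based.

l=0 r=9: min(13,15)*9=117 best=117 *, l++
l=1 r=9: min(20,15)*8=120 best=120 *, r--
l=1 r=8: min(20,18)*7=126 best=126 *, r--
l=1 r=7: min(20,13)*6=78 best=126, r--
l=1 r=6: min(20,16)*5=80 best=126, r--
l=1 r=5: min(20,5)*4=20 best=126, r--
l=1 r=4: min(20,13)*3=39 best=126, r--
l=1 r=3: min(20,4)*2=8 best=126, r--
l=1 r=2: min(20,8)*1=8 best=126, r--

max area = 126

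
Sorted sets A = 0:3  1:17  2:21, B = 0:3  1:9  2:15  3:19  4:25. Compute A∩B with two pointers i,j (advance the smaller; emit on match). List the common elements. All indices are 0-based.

intersection = [3]

[i=0,j=0] 3==3 emit → i++,j++
[i=1,j=1] 17>9 → j++
[i=1,j=2] 17>15 → j++
[i=1,j=3] 17<19 → i++
[i=2,j=3] 21>19 → j++
[i=2,j=4] 21<25 → i++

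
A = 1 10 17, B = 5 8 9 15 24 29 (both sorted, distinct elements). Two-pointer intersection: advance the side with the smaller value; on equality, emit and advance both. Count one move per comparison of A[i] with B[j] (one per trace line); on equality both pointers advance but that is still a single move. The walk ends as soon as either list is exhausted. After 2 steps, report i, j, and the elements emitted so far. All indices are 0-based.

[i=0,j=0] 1<5 → i++
[i=1,j=0] 10>5 → j++

i=1, j=1, emitted=[]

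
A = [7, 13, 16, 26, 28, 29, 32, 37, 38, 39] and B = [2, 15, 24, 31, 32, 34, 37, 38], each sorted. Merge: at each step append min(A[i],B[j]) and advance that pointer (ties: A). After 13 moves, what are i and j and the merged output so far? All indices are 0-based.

i=7, j=6, merged so far=[2, 7, 13, 15, 16, 24, 26, 28, 29, 31, 32, 32, 34]

i=0 j=0: A[i]=7>B[j]=2 take 2, j++
i=0 j=1: A[i]=7<=B[j]=15 take 7, i++
i=1 j=1: A[i]=13<=B[j]=15 take 13, i++
i=2 j=1: A[i]=16>B[j]=15 take 15, j++
i=2 j=2: A[i]=16<=B[j]=24 take 16, i++
i=3 j=2: A[i]=26>B[j]=24 take 24, j++
i=3 j=3: A[i]=26<=B[j]=31 take 26, i++
i=4 j=3: A[i]=28<=B[j]=31 take 28, i++
i=5 j=3: A[i]=29<=B[j]=31 take 29, i++
i=6 j=3: A[i]=32>B[j]=31 take 31, j++
i=6 j=4: A[i]=32<=B[j]=32 take 32, i++
i=7 j=4: A[i]=37>B[j]=32 take 32, j++
i=7 j=5: A[i]=37>B[j]=34 take 34, j++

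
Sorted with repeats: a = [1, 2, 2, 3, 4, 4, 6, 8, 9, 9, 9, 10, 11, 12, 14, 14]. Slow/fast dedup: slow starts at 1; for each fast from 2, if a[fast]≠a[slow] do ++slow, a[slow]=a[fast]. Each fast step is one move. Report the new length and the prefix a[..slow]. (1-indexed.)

slow=1 fast=2: a[fast]=2≠a[slow]=1 write a[2]=2, slow++,fast++
slow=2 fast=3: a[fast]=2=a[slow] dup, fast++
slow=2 fast=4: a[fast]=3≠a[slow]=2 write a[3]=3, slow++,fast++
slow=3 fast=5: a[fast]=4≠a[slow]=3 write a[4]=4, slow++,fast++
slow=4 fast=6: a[fast]=4=a[slow] dup, fast++
slow=4 fast=7: a[fast]=6≠a[slow]=4 write a[5]=6, slow++,fast++
slow=5 fast=8: a[fast]=8≠a[slow]=6 write a[6]=8, slow++,fast++
slow=6 fast=9: a[fast]=9≠a[slow]=8 write a[7]=9, slow++,fast++
slow=7 fast=10: a[fast]=9=a[slow] dup, fast++
slow=7 fast=11: a[fast]=9=a[slow] dup, fast++
slow=7 fast=12: a[fast]=10≠a[slow]=9 write a[8]=10, slow++,fast++
slow=8 fast=13: a[fast]=11≠a[slow]=10 write a[9]=11, slow++,fast++
slow=9 fast=14: a[fast]=12≠a[slow]=11 write a[10]=12, slow++,fast++
slow=10 fast=15: a[fast]=14≠a[slow]=12 write a[11]=14, slow++,fast++
slow=11 fast=16: a[fast]=14=a[slow] dup, fast++

length 11; prefix = [1, 2, 3, 4, 6, 8, 9, 10, 11, 12, 14]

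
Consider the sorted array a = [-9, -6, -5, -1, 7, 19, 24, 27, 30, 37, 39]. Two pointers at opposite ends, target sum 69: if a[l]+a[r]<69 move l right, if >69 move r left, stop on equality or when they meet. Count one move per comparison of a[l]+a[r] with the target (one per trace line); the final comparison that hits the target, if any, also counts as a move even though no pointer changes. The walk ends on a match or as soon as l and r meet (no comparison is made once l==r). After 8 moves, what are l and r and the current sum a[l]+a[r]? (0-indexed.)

l=0 r=10: -9+39=30 <69, l++
l=1 r=10: -6+39=33 <69, l++
l=2 r=10: -5+39=34 <69, l++
l=3 r=10: -1+39=38 <69, l++
l=4 r=10: 7+39=46 <69, l++
l=5 r=10: 19+39=58 <69, l++
l=6 r=10: 24+39=63 <69, l++
l=7 r=10: 27+39=66 <69, l++

l=8, r=10, sum=69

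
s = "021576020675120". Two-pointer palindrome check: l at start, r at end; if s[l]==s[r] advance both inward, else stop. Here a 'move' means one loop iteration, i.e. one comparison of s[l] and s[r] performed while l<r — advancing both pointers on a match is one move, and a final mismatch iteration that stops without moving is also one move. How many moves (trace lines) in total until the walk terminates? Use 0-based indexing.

l=0 r=14: '0'=='0', l++,r--
l=1 r=13: '2'=='2', l++,r--
l=2 r=12: '1'=='1', l++,r--
l=3 r=11: '5'=='5', l++,r--
l=4 r=10: '7'=='7', l++,r--
l=5 r=9: '6'=='6', l++,r--
l=6 r=8: '0'=='0', l++,r--

7 moves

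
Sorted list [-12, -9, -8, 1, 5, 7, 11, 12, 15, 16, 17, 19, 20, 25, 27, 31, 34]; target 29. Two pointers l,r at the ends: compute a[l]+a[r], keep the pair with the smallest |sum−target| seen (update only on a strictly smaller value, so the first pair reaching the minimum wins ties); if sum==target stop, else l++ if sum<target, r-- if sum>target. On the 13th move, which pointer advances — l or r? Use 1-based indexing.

[1,17] -12+34=22 d=7 * → l++
[2,17] -9+34=25 d=4 * → l++
[3,17] -8+34=26 d=3 * → l++
[4,17] 1+34=35 d=6 → r--
[4,16] 1+31=32 d=3 → r--
[4,15] 1+27=28 d=1 * → l++
[5,15] 5+27=32 d=3 → r--
[5,14] 5+25=30 d=1 → r--
[5,13] 5+20=25 d=4 → l++
[6,13] 7+20=27 d=2 → l++
[7,13] 11+20=31 d=2 → r--
[7,12] 11+19=30 d=1 → r--
[7,11] 11+17=28 d=1 → l++

l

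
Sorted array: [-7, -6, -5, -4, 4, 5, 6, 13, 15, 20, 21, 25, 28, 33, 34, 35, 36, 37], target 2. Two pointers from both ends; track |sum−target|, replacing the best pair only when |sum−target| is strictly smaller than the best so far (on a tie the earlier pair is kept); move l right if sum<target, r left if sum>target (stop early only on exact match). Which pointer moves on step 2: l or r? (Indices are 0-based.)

r

l=0 r=17: -7+37=30 d=28 *, r--
l=0 r=16: -7+36=29 d=27 *, r--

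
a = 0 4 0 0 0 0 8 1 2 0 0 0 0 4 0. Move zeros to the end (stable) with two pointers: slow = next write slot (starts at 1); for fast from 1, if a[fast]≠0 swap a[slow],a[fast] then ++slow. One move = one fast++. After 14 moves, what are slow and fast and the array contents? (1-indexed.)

slow=1 fast=1: a[fast]=0, fast++
slow=1 fast=2: a[fast]=4≠0 swap→a[1]=4, slow++,fast++
slow=2 fast=3: a[fast]=0, fast++
slow=2 fast=4: a[fast]=0, fast++
slow=2 fast=5: a[fast]=0, fast++
slow=2 fast=6: a[fast]=0, fast++
slow=2 fast=7: a[fast]=8≠0 swap→a[2]=8, slow++,fast++
slow=3 fast=8: a[fast]=1≠0 swap→a[3]=1, slow++,fast++
slow=4 fast=9: a[fast]=2≠0 swap→a[4]=2, slow++,fast++
slow=5 fast=10: a[fast]=0, fast++
slow=5 fast=11: a[fast]=0, fast++
slow=5 fast=12: a[fast]=0, fast++
slow=5 fast=13: a[fast]=0, fast++
slow=5 fast=14: a[fast]=4≠0 swap→a[5]=4, slow++,fast++

slow=6, fast=15, a=[4, 8, 1, 2, 4, 0, 0, 0, 0, 0, 0, 0, 0, 0, 0]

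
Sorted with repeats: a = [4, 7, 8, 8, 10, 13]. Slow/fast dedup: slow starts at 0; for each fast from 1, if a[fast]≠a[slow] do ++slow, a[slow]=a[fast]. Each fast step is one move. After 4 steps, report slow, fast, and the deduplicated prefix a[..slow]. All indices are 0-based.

slow=3, fast=5, prefix=[4, 7, 8, 10]

(s=0,f=1) a[fast]=7≠a[slow]=4 write a[1]=7 → slow++,fast++
(s=1,f=2) a[fast]=8≠a[slow]=7 write a[2]=8 → slow++,fast++
(s=2,f=3) a[fast]=8=a[slow] dup → fast++
(s=2,f=4) a[fast]=10≠a[slow]=8 write a[3]=10 → slow++,fast++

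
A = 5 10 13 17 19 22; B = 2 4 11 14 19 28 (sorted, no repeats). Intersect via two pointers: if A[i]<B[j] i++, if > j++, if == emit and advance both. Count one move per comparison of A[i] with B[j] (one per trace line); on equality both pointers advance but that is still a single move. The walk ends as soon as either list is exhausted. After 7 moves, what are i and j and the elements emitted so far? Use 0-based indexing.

[i=0,j=0] 5>2 → j++
[i=0,j=1] 5>4 → j++
[i=0,j=2] 5<11 → i++
[i=1,j=2] 10<11 → i++
[i=2,j=2] 13>11 → j++
[i=2,j=3] 13<14 → i++
[i=3,j=3] 17>14 → j++

i=3, j=4, emitted=[]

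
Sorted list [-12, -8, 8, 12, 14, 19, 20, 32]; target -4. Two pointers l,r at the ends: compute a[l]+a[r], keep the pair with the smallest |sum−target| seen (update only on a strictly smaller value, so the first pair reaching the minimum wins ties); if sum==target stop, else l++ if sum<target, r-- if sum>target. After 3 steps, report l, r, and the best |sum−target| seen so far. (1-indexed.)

l=1, r=5, best |Δ|=11

[1,8] -12+32=20 d=24 * → r--
[1,7] -12+20=8 d=12 * → r--
[1,6] -12+19=7 d=11 * → r--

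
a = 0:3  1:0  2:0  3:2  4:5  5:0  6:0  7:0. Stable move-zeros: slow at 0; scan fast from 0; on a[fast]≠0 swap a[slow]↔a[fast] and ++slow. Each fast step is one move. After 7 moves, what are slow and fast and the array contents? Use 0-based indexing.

slow=0 fast=0: a[fast]=3≠0 swap→a[0]=3, slow++,fast++
slow=1 fast=1: a[fast]=0, fast++
slow=1 fast=2: a[fast]=0, fast++
slow=1 fast=3: a[fast]=2≠0 swap→a[1]=2, slow++,fast++
slow=2 fast=4: a[fast]=5≠0 swap→a[2]=5, slow++,fast++
slow=3 fast=5: a[fast]=0, fast++
slow=3 fast=6: a[fast]=0, fast++

slow=3, fast=7, a=[3, 2, 5, 0, 0, 0, 0, 0]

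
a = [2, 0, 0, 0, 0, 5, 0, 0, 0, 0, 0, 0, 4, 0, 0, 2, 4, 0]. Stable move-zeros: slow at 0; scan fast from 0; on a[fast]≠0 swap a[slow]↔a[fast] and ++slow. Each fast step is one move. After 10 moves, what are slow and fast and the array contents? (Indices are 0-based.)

(s=0,f=0) a[fast]=2≠0 swap→a[0]=2 → slow++,fast++
(s=1,f=1) a[fast]=0 → fast++
(s=1,f=2) a[fast]=0 → fast++
(s=1,f=3) a[fast]=0 → fast++
(s=1,f=4) a[fast]=0 → fast++
(s=1,f=5) a[fast]=5≠0 swap→a[1]=5 → slow++,fast++
(s=2,f=6) a[fast]=0 → fast++
(s=2,f=7) a[fast]=0 → fast++
(s=2,f=8) a[fast]=0 → fast++
(s=2,f=9) a[fast]=0 → fast++

slow=2, fast=10, a=[2, 5, 0, 0, 0, 0, 0, 0, 0, 0, 0, 0, 4, 0, 0, 2, 4, 0]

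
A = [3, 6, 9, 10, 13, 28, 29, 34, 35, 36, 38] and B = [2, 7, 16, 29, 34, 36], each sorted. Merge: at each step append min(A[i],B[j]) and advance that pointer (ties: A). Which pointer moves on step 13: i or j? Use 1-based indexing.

i=1 j=1: A[i]=3>B[j]=2 take 2, j++
i=1 j=2: A[i]=3<=B[j]=7 take 3, i++
i=2 j=2: A[i]=6<=B[j]=7 take 6, i++
i=3 j=2: A[i]=9>B[j]=7 take 7, j++
i=3 j=3: A[i]=9<=B[j]=16 take 9, i++
i=4 j=3: A[i]=10<=B[j]=16 take 10, i++
i=5 j=3: A[i]=13<=B[j]=16 take 13, i++
i=6 j=3: A[i]=28>B[j]=16 take 16, j++
i=6 j=4: A[i]=28<=B[j]=29 take 28, i++
i=7 j=4: A[i]=29<=B[j]=29 take 29, i++
i=8 j=4: A[i]=34>B[j]=29 take 29, j++
i=8 j=5: A[i]=34<=B[j]=34 take 34, i++
i=9 j=5: A[i]=35>B[j]=34 take 34, j++

j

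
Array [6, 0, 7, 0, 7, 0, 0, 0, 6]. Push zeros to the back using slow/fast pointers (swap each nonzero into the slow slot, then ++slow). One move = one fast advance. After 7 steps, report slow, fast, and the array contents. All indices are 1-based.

(s=1,f=1) a[fast]=6≠0 swap→a[1]=6 → slow++,fast++
(s=2,f=2) a[fast]=0 → fast++
(s=2,f=3) a[fast]=7≠0 swap→a[2]=7 → slow++,fast++
(s=3,f=4) a[fast]=0 → fast++
(s=3,f=5) a[fast]=7≠0 swap→a[3]=7 → slow++,fast++
(s=4,f=6) a[fast]=0 → fast++
(s=4,f=7) a[fast]=0 → fast++

slow=4, fast=8, a=[6, 7, 7, 0, 0, 0, 0, 0, 6]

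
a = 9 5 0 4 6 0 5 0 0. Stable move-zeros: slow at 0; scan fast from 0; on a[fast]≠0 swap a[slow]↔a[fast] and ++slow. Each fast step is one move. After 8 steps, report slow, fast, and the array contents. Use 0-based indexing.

(s=0,f=0) a[fast]=9≠0 swap→a[0]=9 → slow++,fast++
(s=1,f=1) a[fast]=5≠0 swap→a[1]=5 → slow++,fast++
(s=2,f=2) a[fast]=0 → fast++
(s=2,f=3) a[fast]=4≠0 swap→a[2]=4 → slow++,fast++
(s=3,f=4) a[fast]=6≠0 swap→a[3]=6 → slow++,fast++
(s=4,f=5) a[fast]=0 → fast++
(s=4,f=6) a[fast]=5≠0 swap→a[4]=5 → slow++,fast++
(s=5,f=7) a[fast]=0 → fast++

slow=5, fast=8, a=[9, 5, 4, 6, 5, 0, 0, 0, 0]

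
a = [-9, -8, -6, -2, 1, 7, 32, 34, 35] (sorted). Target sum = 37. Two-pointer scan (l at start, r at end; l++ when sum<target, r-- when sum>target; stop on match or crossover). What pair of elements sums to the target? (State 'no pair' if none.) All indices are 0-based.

no pair

[0,8] -9+35=26 <37 → l++
[1,8] -8+35=27 <37 → l++
[2,8] -6+35=29 <37 → l++
[3,8] -2+35=33 <37 → l++
[4,8] 1+35=36 <37 → l++
[5,8] 7+35=42 >37 → r--
[5,7] 7+34=41 >37 → r--
[5,6] 7+32=39 >37 → r--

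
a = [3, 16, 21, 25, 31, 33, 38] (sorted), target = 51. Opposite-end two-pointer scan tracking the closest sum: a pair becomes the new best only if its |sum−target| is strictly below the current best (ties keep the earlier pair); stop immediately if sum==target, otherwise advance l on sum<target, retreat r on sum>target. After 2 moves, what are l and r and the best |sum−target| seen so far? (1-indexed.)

l=2, r=6, best |Δ|=3

l=1 r=7: 3+38=41 d=10 *, l++
l=2 r=7: 16+38=54 d=3 *, r--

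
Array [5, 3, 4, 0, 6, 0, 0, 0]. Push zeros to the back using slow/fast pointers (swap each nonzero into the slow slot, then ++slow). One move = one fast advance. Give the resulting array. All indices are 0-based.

[5, 3, 4, 6, 0, 0, 0, 0]

slow=0 fast=0: a[fast]=5≠0 swap→a[0]=5, slow++,fast++
slow=1 fast=1: a[fast]=3≠0 swap→a[1]=3, slow++,fast++
slow=2 fast=2: a[fast]=4≠0 swap→a[2]=4, slow++,fast++
slow=3 fast=3: a[fast]=0, fast++
slow=3 fast=4: a[fast]=6≠0 swap→a[3]=6, slow++,fast++
slow=4 fast=5: a[fast]=0, fast++
slow=4 fast=6: a[fast]=0, fast++
slow=4 fast=7: a[fast]=0, fast++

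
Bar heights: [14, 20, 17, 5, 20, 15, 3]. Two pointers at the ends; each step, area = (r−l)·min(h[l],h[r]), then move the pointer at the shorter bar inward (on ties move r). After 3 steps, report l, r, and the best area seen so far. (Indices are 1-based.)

l=2, r=5, best area=70

l=1 r=7: min(14,3)*6=18 best=18 *, r--
l=1 r=6: min(14,15)*5=70 best=70 *, l++
l=2 r=6: min(20,15)*4=60 best=70, r--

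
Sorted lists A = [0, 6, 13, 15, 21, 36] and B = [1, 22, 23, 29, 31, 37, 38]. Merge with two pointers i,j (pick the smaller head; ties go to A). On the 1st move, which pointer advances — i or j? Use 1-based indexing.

i

i=1 j=1: A[i]=0<=B[j]=1 take 0, i++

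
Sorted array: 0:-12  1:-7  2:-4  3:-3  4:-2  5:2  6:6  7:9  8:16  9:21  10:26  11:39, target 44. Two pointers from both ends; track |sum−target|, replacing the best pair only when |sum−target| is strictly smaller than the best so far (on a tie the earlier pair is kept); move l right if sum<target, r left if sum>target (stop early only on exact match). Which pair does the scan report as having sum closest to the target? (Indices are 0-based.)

[0,11] -12+39=27 d=17 * → l++
[1,11] -7+39=32 d=12 * → l++
[2,11] -4+39=35 d=9 * → l++
[3,11] -3+39=36 d=8 * → l++
[4,11] -2+39=37 d=7 * → l++
[5,11] 2+39=41 d=3 * → l++
[6,11] 6+39=45 d=1 * → r--
[6,10] 6+26=32 d=12 → l++
[7,10] 9+26=35 d=9 → l++
[8,10] 16+26=42 d=2 → l++
[9,10] 21+26=47 d=3 → r--

pair (6, 39) with sum 45 (|Δ|=1)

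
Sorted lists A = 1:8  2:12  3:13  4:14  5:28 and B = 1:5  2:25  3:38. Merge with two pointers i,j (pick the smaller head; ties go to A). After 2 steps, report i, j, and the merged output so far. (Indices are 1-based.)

[i=1,j=1] A[i]=8>B[j]=5 take 5 → j++
[i=1,j=2] A[i]=8<=B[j]=25 take 8 → i++

i=2, j=2, merged so far=[5, 8]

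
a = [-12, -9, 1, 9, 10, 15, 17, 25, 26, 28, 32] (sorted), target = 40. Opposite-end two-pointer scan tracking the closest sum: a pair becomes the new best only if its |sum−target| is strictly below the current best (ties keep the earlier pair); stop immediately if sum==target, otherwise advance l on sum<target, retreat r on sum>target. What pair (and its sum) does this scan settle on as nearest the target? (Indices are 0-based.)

pair (15, 25) with sum 40 (|Δ|=0)

[0,10] -12+32=20 d=20 * → l++
[1,10] -9+32=23 d=17 * → l++
[2,10] 1+32=33 d=7 * → l++
[3,10] 9+32=41 d=1 * → r--
[3,9] 9+28=37 d=3 → l++
[4,9] 10+28=38 d=2 → l++
[5,9] 15+28=43 d=3 → r--
[5,8] 15+26=41 d=1 → r--
[5,7] 15+25=40 d=0 * → stop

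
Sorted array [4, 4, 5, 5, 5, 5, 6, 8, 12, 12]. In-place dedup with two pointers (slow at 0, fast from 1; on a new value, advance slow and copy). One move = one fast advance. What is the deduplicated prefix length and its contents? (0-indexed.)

(s=0,f=1) a[fast]=4=a[slow] dup → fast++
(s=0,f=2) a[fast]=5≠a[slow]=4 write a[1]=5 → slow++,fast++
(s=1,f=3) a[fast]=5=a[slow] dup → fast++
(s=1,f=4) a[fast]=5=a[slow] dup → fast++
(s=1,f=5) a[fast]=5=a[slow] dup → fast++
(s=1,f=6) a[fast]=6≠a[slow]=5 write a[2]=6 → slow++,fast++
(s=2,f=7) a[fast]=8≠a[slow]=6 write a[3]=8 → slow++,fast++
(s=3,f=8) a[fast]=12≠a[slow]=8 write a[4]=12 → slow++,fast++
(s=4,f=9) a[fast]=12=a[slow] dup → fast++

length 5; prefix = [4, 5, 6, 8, 12]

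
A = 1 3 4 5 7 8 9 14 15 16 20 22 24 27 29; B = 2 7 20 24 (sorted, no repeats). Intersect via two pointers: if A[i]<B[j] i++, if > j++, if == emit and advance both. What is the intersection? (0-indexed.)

i=0 j=0: 1<2, i++
i=1 j=0: 3>2, j++
i=1 j=1: 3<7, i++
i=2 j=1: 4<7, i++
i=3 j=1: 5<7, i++
i=4 j=1: 7==7 emit, i++,j++
i=5 j=2: 8<20, i++
i=6 j=2: 9<20, i++
i=7 j=2: 14<20, i++
i=8 j=2: 15<20, i++
i=9 j=2: 16<20, i++
i=10 j=2: 20==20 emit, i++,j++
i=11 j=3: 22<24, i++
i=12 j=3: 24==24 emit, i++,j++

intersection = [7, 20, 24]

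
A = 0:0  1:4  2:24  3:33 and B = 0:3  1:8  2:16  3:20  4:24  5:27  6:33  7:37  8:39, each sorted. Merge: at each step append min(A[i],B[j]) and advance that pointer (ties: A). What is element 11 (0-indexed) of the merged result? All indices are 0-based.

[i=0,j=0] A[i]=0<=B[j]=3 take 0 → i++
[i=1,j=0] A[i]=4>B[j]=3 take 3 → j++
[i=1,j=1] A[i]=4<=B[j]=8 take 4 → i++
[i=2,j=1] A[i]=24>B[j]=8 take 8 → j++
[i=2,j=2] A[i]=24>B[j]=16 take 16 → j++
[i=2,j=3] A[i]=24>B[j]=20 take 20 → j++
[i=2,j=4] A[i]=24<=B[j]=24 take 24 → i++
[i=3,j=4] A[i]=33>B[j]=24 take 24 → j++
[i=3,j=5] A[i]=33>B[j]=27 take 27 → j++
[i=3,j=6] A[i]=33<=B[j]=33 take 33 → i++
[i=4,j=6] A done, take B[j]=33 → j++
[i=4,j=7] A done, take B[j]=37 → j++
[i=4,j=8] A done, take B[j]=39 → j++

merged[11] = 37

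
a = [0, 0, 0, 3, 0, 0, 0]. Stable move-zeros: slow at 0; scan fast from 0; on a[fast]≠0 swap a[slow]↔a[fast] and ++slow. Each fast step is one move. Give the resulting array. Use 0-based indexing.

[3, 0, 0, 0, 0, 0, 0]

(s=0,f=0) a[fast]=0 → fast++
(s=0,f=1) a[fast]=0 → fast++
(s=0,f=2) a[fast]=0 → fast++
(s=0,f=3) a[fast]=3≠0 swap→a[0]=3 → slow++,fast++
(s=1,f=4) a[fast]=0 → fast++
(s=1,f=5) a[fast]=0 → fast++
(s=1,f=6) a[fast]=0 → fast++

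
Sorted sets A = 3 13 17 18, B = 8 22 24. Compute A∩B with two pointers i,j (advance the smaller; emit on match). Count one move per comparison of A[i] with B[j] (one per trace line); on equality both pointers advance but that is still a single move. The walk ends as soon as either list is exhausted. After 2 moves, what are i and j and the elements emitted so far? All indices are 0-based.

i=0 j=0: 3<8, i++
i=1 j=0: 13>8, j++

i=1, j=1, emitted=[]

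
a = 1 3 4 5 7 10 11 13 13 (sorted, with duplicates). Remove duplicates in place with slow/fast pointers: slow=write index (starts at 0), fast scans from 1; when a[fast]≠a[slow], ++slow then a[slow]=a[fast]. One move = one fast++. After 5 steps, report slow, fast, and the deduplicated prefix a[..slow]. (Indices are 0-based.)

slow=5, fast=6, prefix=[1, 3, 4, 5, 7, 10]

slow=0 fast=1: a[fast]=3≠a[slow]=1 write a[1]=3, slow++,fast++
slow=1 fast=2: a[fast]=4≠a[slow]=3 write a[2]=4, slow++,fast++
slow=2 fast=3: a[fast]=5≠a[slow]=4 write a[3]=5, slow++,fast++
slow=3 fast=4: a[fast]=7≠a[slow]=5 write a[4]=7, slow++,fast++
slow=4 fast=5: a[fast]=10≠a[slow]=7 write a[5]=10, slow++,fast++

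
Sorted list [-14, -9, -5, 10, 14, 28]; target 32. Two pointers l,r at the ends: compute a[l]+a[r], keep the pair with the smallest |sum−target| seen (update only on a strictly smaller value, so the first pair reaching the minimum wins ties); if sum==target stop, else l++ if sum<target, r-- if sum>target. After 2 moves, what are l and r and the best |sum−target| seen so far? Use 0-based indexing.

[0,5] -14+28=14 d=18 * → l++
[1,5] -9+28=19 d=13 * → l++

l=2, r=5, best |Δ|=13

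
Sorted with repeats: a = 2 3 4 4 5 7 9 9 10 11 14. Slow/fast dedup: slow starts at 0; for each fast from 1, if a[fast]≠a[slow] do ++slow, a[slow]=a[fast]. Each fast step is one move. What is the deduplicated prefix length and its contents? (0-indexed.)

length 9; prefix = [2, 3, 4, 5, 7, 9, 10, 11, 14]

slow=0 fast=1: a[fast]=3≠a[slow]=2 write a[1]=3, slow++,fast++
slow=1 fast=2: a[fast]=4≠a[slow]=3 write a[2]=4, slow++,fast++
slow=2 fast=3: a[fast]=4=a[slow] dup, fast++
slow=2 fast=4: a[fast]=5≠a[slow]=4 write a[3]=5, slow++,fast++
slow=3 fast=5: a[fast]=7≠a[slow]=5 write a[4]=7, slow++,fast++
slow=4 fast=6: a[fast]=9≠a[slow]=7 write a[5]=9, slow++,fast++
slow=5 fast=7: a[fast]=9=a[slow] dup, fast++
slow=5 fast=8: a[fast]=10≠a[slow]=9 write a[6]=10, slow++,fast++
slow=6 fast=9: a[fast]=11≠a[slow]=10 write a[7]=11, slow++,fast++
slow=7 fast=10: a[fast]=14≠a[slow]=11 write a[8]=14, slow++,fast++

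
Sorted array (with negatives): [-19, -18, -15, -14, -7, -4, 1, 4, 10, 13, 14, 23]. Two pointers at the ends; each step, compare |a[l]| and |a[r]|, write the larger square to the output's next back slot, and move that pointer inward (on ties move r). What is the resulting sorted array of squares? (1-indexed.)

l=1 r=12: |-19|<=|23| out[12]=529, r--
l=1 r=11: |-19|>|14| out[11]=361, l++
l=2 r=11: |-18|>|14| out[10]=324, l++
l=3 r=11: |-15|>|14| out[9]=225, l++
l=4 r=11: |-14|<=|14| out[8]=196, r--
l=4 r=10: |-14|>|13| out[7]=196, l++
l=5 r=10: |-7|<=|13| out[6]=169, r--
l=5 r=9: |-7|<=|10| out[5]=100, r--
l=5 r=8: |-7|>|4| out[4]=49, l++
l=6 r=8: |-4|<=|4| out[3]=16, r--
l=6 r=7: |-4|>|1| out[2]=16, l++
l=7 r=7: |1|<=|1| out[1]=1, r--

[1, 16, 16, 49, 100, 169, 196, 196, 225, 324, 361, 529]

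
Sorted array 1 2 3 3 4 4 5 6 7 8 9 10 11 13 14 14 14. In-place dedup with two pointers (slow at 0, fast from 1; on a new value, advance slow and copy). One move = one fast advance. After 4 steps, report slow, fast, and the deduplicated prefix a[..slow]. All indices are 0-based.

slow=0 fast=1: a[fast]=2≠a[slow]=1 write a[1]=2, slow++,fast++
slow=1 fast=2: a[fast]=3≠a[slow]=2 write a[2]=3, slow++,fast++
slow=2 fast=3: a[fast]=3=a[slow] dup, fast++
slow=2 fast=4: a[fast]=4≠a[slow]=3 write a[3]=4, slow++,fast++

slow=3, fast=5, prefix=[1, 2, 3, 4]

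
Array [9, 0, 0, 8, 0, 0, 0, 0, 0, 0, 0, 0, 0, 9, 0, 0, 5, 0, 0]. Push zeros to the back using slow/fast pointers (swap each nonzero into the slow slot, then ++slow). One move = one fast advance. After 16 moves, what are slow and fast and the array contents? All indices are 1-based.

slow=1 fast=1: a[fast]=9≠0 swap→a[1]=9, slow++,fast++
slow=2 fast=2: a[fast]=0, fast++
slow=2 fast=3: a[fast]=0, fast++
slow=2 fast=4: a[fast]=8≠0 swap→a[2]=8, slow++,fast++
slow=3 fast=5: a[fast]=0, fast++
slow=3 fast=6: a[fast]=0, fast++
slow=3 fast=7: a[fast]=0, fast++
slow=3 fast=8: a[fast]=0, fast++
slow=3 fast=9: a[fast]=0, fast++
slow=3 fast=10: a[fast]=0, fast++
slow=3 fast=11: a[fast]=0, fast++
slow=3 fast=12: a[fast]=0, fast++
slow=3 fast=13: a[fast]=0, fast++
slow=3 fast=14: a[fast]=9≠0 swap→a[3]=9, slow++,fast++
slow=4 fast=15: a[fast]=0, fast++
slow=4 fast=16: a[fast]=0, fast++

slow=4, fast=17, a=[9, 8, 9, 0, 0, 0, 0, 0, 0, 0, 0, 0, 0, 0, 0, 0, 5, 0, 0]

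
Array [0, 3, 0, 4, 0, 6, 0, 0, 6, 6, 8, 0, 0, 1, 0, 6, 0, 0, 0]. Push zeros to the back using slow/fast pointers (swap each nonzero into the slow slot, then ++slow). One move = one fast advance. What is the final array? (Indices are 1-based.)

[3, 4, 6, 6, 6, 8, 1, 6, 0, 0, 0, 0, 0, 0, 0, 0, 0, 0, 0]

slow=1 fast=1: a[fast]=0, fast++
slow=1 fast=2: a[fast]=3≠0 swap→a[1]=3, slow++,fast++
slow=2 fast=3: a[fast]=0, fast++
slow=2 fast=4: a[fast]=4≠0 swap→a[2]=4, slow++,fast++
slow=3 fast=5: a[fast]=0, fast++
slow=3 fast=6: a[fast]=6≠0 swap→a[3]=6, slow++,fast++
slow=4 fast=7: a[fast]=0, fast++
slow=4 fast=8: a[fast]=0, fast++
slow=4 fast=9: a[fast]=6≠0 swap→a[4]=6, slow++,fast++
slow=5 fast=10: a[fast]=6≠0 swap→a[5]=6, slow++,fast++
slow=6 fast=11: a[fast]=8≠0 swap→a[6]=8, slow++,fast++
slow=7 fast=12: a[fast]=0, fast++
slow=7 fast=13: a[fast]=0, fast++
slow=7 fast=14: a[fast]=1≠0 swap→a[7]=1, slow++,fast++
slow=8 fast=15: a[fast]=0, fast++
slow=8 fast=16: a[fast]=6≠0 swap→a[8]=6, slow++,fast++
slow=9 fast=17: a[fast]=0, fast++
slow=9 fast=18: a[fast]=0, fast++
slow=9 fast=19: a[fast]=0, fast++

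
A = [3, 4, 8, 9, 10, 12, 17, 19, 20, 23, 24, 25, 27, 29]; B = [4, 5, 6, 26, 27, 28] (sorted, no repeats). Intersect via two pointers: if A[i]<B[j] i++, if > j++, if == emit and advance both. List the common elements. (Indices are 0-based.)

i=0 j=0: 3<4, i++
i=1 j=0: 4==4 emit, i++,j++
i=2 j=1: 8>5, j++
i=2 j=2: 8>6, j++
i=2 j=3: 8<26, i++
i=3 j=3: 9<26, i++
i=4 j=3: 10<26, i++
i=5 j=3: 12<26, i++
i=6 j=3: 17<26, i++
i=7 j=3: 19<26, i++
i=8 j=3: 20<26, i++
i=9 j=3: 23<26, i++
i=10 j=3: 24<26, i++
i=11 j=3: 25<26, i++
i=12 j=3: 27>26, j++
i=12 j=4: 27==27 emit, i++,j++
i=13 j=5: 29>28, j++

intersection = [4, 27]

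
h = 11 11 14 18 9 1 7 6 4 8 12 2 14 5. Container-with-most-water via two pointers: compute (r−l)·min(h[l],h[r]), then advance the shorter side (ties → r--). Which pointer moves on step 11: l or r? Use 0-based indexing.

[0,13] min(11,5)*13=65 best=65 * → r--
[0,12] min(11,14)*12=132 best=132 * → l++
[1,12] min(11,14)*11=121 best=132 → l++
[2,12] min(14,14)*10=140 best=140 * → r--
[2,11] min(14,2)*9=18 best=140 → r--
[2,10] min(14,12)*8=96 best=140 → r--
[2,9] min(14,8)*7=56 best=140 → r--
[2,8] min(14,4)*6=24 best=140 → r--
[2,7] min(14,6)*5=30 best=140 → r--
[2,6] min(14,7)*4=28 best=140 → r--
[2,5] min(14,1)*3=3 best=140 → r--

r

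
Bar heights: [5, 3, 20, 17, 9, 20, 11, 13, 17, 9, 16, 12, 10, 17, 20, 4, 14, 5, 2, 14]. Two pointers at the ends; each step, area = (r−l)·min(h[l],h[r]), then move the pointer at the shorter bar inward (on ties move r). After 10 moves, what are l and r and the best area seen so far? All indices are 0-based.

l=2, r=11, best area=240

[0,19] min(5,14)*19=95 best=95 * → l++
[1,19] min(3,14)*18=54 best=95 → l++
[2,19] min(20,14)*17=238 best=238 * → r--
[2,18] min(20,2)*16=32 best=238 → r--
[2,17] min(20,5)*15=75 best=238 → r--
[2,16] min(20,14)*14=196 best=238 → r--
[2,15] min(20,4)*13=52 best=238 → r--
[2,14] min(20,20)*12=240 best=240 * → r--
[2,13] min(20,17)*11=187 best=240 → r--
[2,12] min(20,10)*10=100 best=240 → r--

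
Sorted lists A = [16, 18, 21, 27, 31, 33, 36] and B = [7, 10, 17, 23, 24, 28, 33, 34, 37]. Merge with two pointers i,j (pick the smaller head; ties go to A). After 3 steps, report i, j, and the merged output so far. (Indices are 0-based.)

i=1, j=2, merged so far=[7, 10, 16]

i=0 j=0: A[i]=16>B[j]=7 take 7, j++
i=0 j=1: A[i]=16>B[j]=10 take 10, j++
i=0 j=2: A[i]=16<=B[j]=17 take 16, i++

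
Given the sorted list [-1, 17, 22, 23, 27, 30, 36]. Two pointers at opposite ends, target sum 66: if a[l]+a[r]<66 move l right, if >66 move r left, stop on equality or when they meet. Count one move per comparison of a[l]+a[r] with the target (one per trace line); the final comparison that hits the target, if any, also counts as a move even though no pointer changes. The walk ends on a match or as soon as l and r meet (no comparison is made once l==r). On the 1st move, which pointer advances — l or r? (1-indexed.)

l=1 r=7: -1+36=35 <66, l++

l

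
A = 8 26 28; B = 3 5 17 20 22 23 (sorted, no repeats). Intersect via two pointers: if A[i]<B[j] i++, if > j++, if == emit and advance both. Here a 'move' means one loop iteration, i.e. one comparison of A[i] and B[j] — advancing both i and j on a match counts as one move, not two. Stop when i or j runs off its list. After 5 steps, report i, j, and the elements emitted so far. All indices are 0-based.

i=1, j=4, emitted=[]

[i=0,j=0] 8>3 → j++
[i=0,j=1] 8>5 → j++
[i=0,j=2] 8<17 → i++
[i=1,j=2] 26>17 → j++
[i=1,j=3] 26>20 → j++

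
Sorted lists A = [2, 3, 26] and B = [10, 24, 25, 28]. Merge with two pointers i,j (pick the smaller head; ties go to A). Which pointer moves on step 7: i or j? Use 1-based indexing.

[i=1,j=1] A[i]=2<=B[j]=10 take 2 → i++
[i=2,j=1] A[i]=3<=B[j]=10 take 3 → i++
[i=3,j=1] A[i]=26>B[j]=10 take 10 → j++
[i=3,j=2] A[i]=26>B[j]=24 take 24 → j++
[i=3,j=3] A[i]=26>B[j]=25 take 25 → j++
[i=3,j=4] A[i]=26<=B[j]=28 take 26 → i++
[i=4,j=4] A done, take B[j]=28 → j++

j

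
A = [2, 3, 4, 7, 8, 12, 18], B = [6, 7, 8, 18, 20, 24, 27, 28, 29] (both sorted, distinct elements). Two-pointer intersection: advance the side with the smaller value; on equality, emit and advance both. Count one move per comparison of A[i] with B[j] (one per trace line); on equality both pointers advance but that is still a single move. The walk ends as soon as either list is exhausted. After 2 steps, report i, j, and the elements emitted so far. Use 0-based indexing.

[i=0,j=0] 2<6 → i++
[i=1,j=0] 3<6 → i++

i=2, j=0, emitted=[]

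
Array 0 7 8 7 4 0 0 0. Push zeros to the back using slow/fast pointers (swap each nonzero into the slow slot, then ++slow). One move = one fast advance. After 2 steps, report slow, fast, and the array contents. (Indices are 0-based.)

slow=1, fast=2, a=[7, 0, 8, 7, 4, 0, 0, 0]

(s=0,f=0) a[fast]=0 → fast++
(s=0,f=1) a[fast]=7≠0 swap→a[0]=7 → slow++,fast++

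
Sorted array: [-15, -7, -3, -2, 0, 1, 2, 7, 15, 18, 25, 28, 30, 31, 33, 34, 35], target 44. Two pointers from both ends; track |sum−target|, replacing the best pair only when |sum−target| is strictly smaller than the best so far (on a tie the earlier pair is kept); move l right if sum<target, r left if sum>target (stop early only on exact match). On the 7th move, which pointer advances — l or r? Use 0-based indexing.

[0,16] -15+35=20 d=24 * → l++
[1,16] -7+35=28 d=16 * → l++
[2,16] -3+35=32 d=12 * → l++
[3,16] -2+35=33 d=11 * → l++
[4,16] 0+35=35 d=9 * → l++
[5,16] 1+35=36 d=8 * → l++
[6,16] 2+35=37 d=7 * → l++

l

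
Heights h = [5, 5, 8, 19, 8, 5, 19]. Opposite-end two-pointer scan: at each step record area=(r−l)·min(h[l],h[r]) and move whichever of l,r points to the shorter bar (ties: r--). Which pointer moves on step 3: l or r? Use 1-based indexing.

l=1 r=7: min(5,19)*6=30 best=30 *, l++
l=2 r=7: min(5,19)*5=25 best=30, l++
l=3 r=7: min(8,19)*4=32 best=32 *, l++

l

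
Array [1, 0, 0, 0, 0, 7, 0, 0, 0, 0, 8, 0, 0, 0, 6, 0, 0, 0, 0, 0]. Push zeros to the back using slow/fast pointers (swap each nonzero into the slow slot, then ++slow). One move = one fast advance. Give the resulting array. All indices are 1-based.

slow=1 fast=1: a[fast]=1≠0 swap→a[1]=1, slow++,fast++
slow=2 fast=2: a[fast]=0, fast++
slow=2 fast=3: a[fast]=0, fast++
slow=2 fast=4: a[fast]=0, fast++
slow=2 fast=5: a[fast]=0, fast++
slow=2 fast=6: a[fast]=7≠0 swap→a[2]=7, slow++,fast++
slow=3 fast=7: a[fast]=0, fast++
slow=3 fast=8: a[fast]=0, fast++
slow=3 fast=9: a[fast]=0, fast++
slow=3 fast=10: a[fast]=0, fast++
slow=3 fast=11: a[fast]=8≠0 swap→a[3]=8, slow++,fast++
slow=4 fast=12: a[fast]=0, fast++
slow=4 fast=13: a[fast]=0, fast++
slow=4 fast=14: a[fast]=0, fast++
slow=4 fast=15: a[fast]=6≠0 swap→a[4]=6, slow++,fast++
slow=5 fast=16: a[fast]=0, fast++
slow=5 fast=17: a[fast]=0, fast++
slow=5 fast=18: a[fast]=0, fast++
slow=5 fast=19: a[fast]=0, fast++
slow=5 fast=20: a[fast]=0, fast++

[1, 7, 8, 6, 0, 0, 0, 0, 0, 0, 0, 0, 0, 0, 0, 0, 0, 0, 0, 0]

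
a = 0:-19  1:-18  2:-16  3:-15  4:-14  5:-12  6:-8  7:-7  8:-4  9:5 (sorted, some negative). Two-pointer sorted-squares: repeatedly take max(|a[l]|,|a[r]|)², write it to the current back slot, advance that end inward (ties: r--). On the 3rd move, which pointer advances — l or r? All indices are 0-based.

l

l=0 r=9: |-19|>|5| out[9]=361, l++
l=1 r=9: |-18|>|5| out[8]=324, l++
l=2 r=9: |-16|>|5| out[7]=256, l++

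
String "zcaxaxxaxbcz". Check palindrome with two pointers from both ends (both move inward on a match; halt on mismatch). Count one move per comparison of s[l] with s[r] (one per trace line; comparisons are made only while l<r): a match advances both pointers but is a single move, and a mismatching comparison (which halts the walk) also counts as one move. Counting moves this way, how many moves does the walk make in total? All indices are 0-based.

l=0 r=11: 'z'=='z', l++,r--
l=1 r=10: 'c'=='c', l++,r--
l=2 r=9: 'a'!='b', stop

3 moves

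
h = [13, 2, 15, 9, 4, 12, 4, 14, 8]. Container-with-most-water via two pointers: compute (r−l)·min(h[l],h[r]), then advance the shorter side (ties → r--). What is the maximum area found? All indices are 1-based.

max area = 91

l=1 r=9: min(13,8)*8=64 best=64 *, r--
l=1 r=8: min(13,14)*7=91 best=91 *, l++
l=2 r=8: min(2,14)*6=12 best=91, l++
l=3 r=8: min(15,14)*5=70 best=91, r--
l=3 r=7: min(15,4)*4=16 best=91, r--
l=3 r=6: min(15,12)*3=36 best=91, r--
l=3 r=5: min(15,4)*2=8 best=91, r--
l=3 r=4: min(15,9)*1=9 best=91, r--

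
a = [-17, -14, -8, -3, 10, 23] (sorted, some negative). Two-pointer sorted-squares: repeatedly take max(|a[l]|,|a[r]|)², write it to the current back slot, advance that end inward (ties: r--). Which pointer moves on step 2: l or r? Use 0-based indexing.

l=0 r=5: |-17|<=|23| out[5]=529, r--
l=0 r=4: |-17|>|10| out[4]=289, l++

l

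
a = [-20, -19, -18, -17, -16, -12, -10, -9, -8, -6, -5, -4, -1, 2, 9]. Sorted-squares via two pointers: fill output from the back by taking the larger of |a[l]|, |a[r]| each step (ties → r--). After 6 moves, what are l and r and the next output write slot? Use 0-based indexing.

[0,14] |-20|>|9| out[14]=400 → l++
[1,14] |-19|>|9| out[13]=361 → l++
[2,14] |-18|>|9| out[12]=324 → l++
[3,14] |-17|>|9| out[11]=289 → l++
[4,14] |-16|>|9| out[10]=256 → l++
[5,14] |-12|>|9| out[9]=144 → l++

l=6, r=14, next write slot=8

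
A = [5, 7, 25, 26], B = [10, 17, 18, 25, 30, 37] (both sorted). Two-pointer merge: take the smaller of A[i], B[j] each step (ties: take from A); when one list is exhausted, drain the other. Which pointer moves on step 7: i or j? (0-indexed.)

j

i=0 j=0: A[i]=5<=B[j]=10 take 5, i++
i=1 j=0: A[i]=7<=B[j]=10 take 7, i++
i=2 j=0: A[i]=25>B[j]=10 take 10, j++
i=2 j=1: A[i]=25>B[j]=17 take 17, j++
i=2 j=2: A[i]=25>B[j]=18 take 18, j++
i=2 j=3: A[i]=25<=B[j]=25 take 25, i++
i=3 j=3: A[i]=26>B[j]=25 take 25, j++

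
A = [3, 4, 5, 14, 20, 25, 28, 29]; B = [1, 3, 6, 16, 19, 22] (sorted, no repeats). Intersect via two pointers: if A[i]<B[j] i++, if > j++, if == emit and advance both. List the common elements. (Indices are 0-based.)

intersection = [3]

i=0 j=0: 3>1, j++
i=0 j=1: 3==3 emit, i++,j++
i=1 j=2: 4<6, i++
i=2 j=2: 5<6, i++
i=3 j=2: 14>6, j++
i=3 j=3: 14<16, i++
i=4 j=3: 20>16, j++
i=4 j=4: 20>19, j++
i=4 j=5: 20<22, i++
i=5 j=5: 25>22, j++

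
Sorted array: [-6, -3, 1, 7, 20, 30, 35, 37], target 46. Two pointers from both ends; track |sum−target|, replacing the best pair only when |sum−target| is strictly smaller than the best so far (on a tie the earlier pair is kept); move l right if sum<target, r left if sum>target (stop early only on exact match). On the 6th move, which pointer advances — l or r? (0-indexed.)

l=0 r=7: -6+37=31 d=15 *, l++
l=1 r=7: -3+37=34 d=12 *, l++
l=2 r=7: 1+37=38 d=8 *, l++
l=3 r=7: 7+37=44 d=2 *, l++
l=4 r=7: 20+37=57 d=11, r--
l=4 r=6: 20+35=55 d=9, r--

r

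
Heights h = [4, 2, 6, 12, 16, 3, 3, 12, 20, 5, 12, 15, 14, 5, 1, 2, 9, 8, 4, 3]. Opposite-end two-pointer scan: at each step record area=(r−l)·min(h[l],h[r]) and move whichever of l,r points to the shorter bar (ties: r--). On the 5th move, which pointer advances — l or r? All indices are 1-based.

l

[1,20] min(4,3)*19=57 best=57 * → r--
[1,19] min(4,4)*18=72 best=72 * → r--
[1,18] min(4,8)*17=68 best=72 → l++
[2,18] min(2,8)*16=32 best=72 → l++
[3,18] min(6,8)*15=90 best=90 * → l++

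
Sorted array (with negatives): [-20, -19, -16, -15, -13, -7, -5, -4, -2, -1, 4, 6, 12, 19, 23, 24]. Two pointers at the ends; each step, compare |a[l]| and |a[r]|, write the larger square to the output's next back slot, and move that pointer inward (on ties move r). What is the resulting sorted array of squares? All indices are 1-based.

[1,16] |-20|<=|24| out[16]=576 → r--
[1,15] |-20|<=|23| out[15]=529 → r--
[1,14] |-20|>|19| out[14]=400 → l++
[2,14] |-19|<=|19| out[13]=361 → r--
[2,13] |-19|>|12| out[12]=361 → l++
[3,13] |-16|>|12| out[11]=256 → l++
[4,13] |-15|>|12| out[10]=225 → l++
[5,13] |-13|>|12| out[9]=169 → l++
[6,13] |-7|<=|12| out[8]=144 → r--
[6,12] |-7|>|6| out[7]=49 → l++
[7,12] |-5|<=|6| out[6]=36 → r--
[7,11] |-5|>|4| out[5]=25 → l++
[8,11] |-4|<=|4| out[4]=16 → r--
[8,10] |-4|>|-1| out[3]=16 → l++
[9,10] |-2|>|-1| out[2]=4 → l++
[10,10] |-1|<=|-1| out[1]=1 → r--

[1, 4, 16, 16, 25, 36, 49, 144, 169, 225, 256, 361, 361, 400, 529, 576]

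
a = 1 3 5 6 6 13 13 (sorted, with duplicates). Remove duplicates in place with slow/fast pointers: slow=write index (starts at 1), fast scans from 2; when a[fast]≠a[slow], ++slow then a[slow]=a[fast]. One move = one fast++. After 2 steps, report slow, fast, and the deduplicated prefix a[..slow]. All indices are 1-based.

(s=1,f=2) a[fast]=3≠a[slow]=1 write a[2]=3 → slow++,fast++
(s=2,f=3) a[fast]=5≠a[slow]=3 write a[3]=5 → slow++,fast++

slow=3, fast=4, prefix=[1, 3, 5]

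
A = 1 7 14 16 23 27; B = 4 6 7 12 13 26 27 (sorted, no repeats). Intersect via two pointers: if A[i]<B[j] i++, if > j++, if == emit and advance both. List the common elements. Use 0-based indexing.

intersection = [7, 27]

[i=0,j=0] 1<4 → i++
[i=1,j=0] 7>4 → j++
[i=1,j=1] 7>6 → j++
[i=1,j=2] 7==7 emit → i++,j++
[i=2,j=3] 14>12 → j++
[i=2,j=4] 14>13 → j++
[i=2,j=5] 14<26 → i++
[i=3,j=5] 16<26 → i++
[i=4,j=5] 23<26 → i++
[i=5,j=5] 27>26 → j++
[i=5,j=6] 27==27 emit → i++,j++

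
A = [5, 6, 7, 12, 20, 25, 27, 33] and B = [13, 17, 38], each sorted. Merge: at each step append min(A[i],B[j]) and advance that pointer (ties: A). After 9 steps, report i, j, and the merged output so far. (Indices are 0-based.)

i=7, j=2, merged so far=[5, 6, 7, 12, 13, 17, 20, 25, 27]

[i=0,j=0] A[i]=5<=B[j]=13 take 5 → i++
[i=1,j=0] A[i]=6<=B[j]=13 take 6 → i++
[i=2,j=0] A[i]=7<=B[j]=13 take 7 → i++
[i=3,j=0] A[i]=12<=B[j]=13 take 12 → i++
[i=4,j=0] A[i]=20>B[j]=13 take 13 → j++
[i=4,j=1] A[i]=20>B[j]=17 take 17 → j++
[i=4,j=2] A[i]=20<=B[j]=38 take 20 → i++
[i=5,j=2] A[i]=25<=B[j]=38 take 25 → i++
[i=6,j=2] A[i]=27<=B[j]=38 take 27 → i++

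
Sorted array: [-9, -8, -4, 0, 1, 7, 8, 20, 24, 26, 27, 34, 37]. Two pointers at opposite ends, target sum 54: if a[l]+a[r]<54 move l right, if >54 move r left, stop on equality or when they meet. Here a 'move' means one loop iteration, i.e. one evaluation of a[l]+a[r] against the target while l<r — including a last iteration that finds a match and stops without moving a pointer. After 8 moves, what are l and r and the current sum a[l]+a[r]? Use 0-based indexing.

l=7, r=11, sum=54

l=0 r=12: -9+37=28 <54, l++
l=1 r=12: -8+37=29 <54, l++
l=2 r=12: -4+37=33 <54, l++
l=3 r=12: 0+37=37 <54, l++
l=4 r=12: 1+37=38 <54, l++
l=5 r=12: 7+37=44 <54, l++
l=6 r=12: 8+37=45 <54, l++
l=7 r=12: 20+37=57 >54, r--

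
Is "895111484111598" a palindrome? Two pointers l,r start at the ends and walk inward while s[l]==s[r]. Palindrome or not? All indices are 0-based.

l=0 r=14: '8'=='8', l++,r--
l=1 r=13: '9'=='9', l++,r--
l=2 r=12: '5'=='5', l++,r--
l=3 r=11: '1'=='1', l++,r--
l=4 r=10: '1'=='1', l++,r--
l=5 r=9: '1'=='1', l++,r--
l=6 r=8: '4'=='4', l++,r--

palindrome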